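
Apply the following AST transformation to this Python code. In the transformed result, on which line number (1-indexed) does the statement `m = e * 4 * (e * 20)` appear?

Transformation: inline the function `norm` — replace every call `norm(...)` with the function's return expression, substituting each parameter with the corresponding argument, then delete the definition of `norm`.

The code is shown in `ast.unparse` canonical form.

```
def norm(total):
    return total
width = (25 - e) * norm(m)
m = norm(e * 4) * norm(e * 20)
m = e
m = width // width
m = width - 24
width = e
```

2

Transformed code:
width = (25 - e) * m
m = e * 4 * (e * 20)
m = e
m = width // width
m = width - 24
width = e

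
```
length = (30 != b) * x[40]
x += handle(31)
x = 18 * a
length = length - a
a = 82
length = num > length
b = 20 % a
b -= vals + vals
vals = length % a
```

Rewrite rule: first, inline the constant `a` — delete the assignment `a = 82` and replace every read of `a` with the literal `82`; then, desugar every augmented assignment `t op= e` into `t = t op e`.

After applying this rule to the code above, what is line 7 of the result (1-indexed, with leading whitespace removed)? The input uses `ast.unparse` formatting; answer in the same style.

b = b - (vals + vals)

Transformed code:
length = (30 != b) * x[40]
x = x + handle(31)
x = 18 * 82
length = length - 82
length = num > length
b = 20 % 82
b = b - (vals + vals)
vals = length % 82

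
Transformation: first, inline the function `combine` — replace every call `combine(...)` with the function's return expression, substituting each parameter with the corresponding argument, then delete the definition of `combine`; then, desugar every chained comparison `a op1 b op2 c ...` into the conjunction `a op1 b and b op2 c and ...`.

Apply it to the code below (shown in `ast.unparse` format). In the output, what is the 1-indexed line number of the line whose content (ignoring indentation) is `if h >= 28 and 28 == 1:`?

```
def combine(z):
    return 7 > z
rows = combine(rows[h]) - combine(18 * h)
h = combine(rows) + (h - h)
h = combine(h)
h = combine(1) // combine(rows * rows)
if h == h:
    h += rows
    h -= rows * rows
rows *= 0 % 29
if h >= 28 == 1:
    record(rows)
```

9

Transformed code:
rows = (7 > rows[h]) - (7 > 18 * h)
h = (7 > rows) + (h - h)
h = 7 > h
h = (7 > 1) // (7 > rows * rows)
if h == h:
    h += rows
    h -= rows * rows
rows *= 0 % 29
if h >= 28 and 28 == 1:
    record(rows)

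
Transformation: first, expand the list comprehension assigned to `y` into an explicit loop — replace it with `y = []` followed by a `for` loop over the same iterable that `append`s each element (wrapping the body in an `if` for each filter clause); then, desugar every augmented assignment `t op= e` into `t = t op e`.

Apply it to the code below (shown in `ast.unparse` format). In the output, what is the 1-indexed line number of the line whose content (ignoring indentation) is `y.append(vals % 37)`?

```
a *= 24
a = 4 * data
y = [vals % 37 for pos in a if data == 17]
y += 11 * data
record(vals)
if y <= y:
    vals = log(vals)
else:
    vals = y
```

6

Transformed code:
a = a * 24
a = 4 * data
y = []
for pos in a:
    if data == 17:
        y.append(vals % 37)
y = y + 11 * data
record(vals)
if y <= y:
    vals = log(vals)
else:
    vals = y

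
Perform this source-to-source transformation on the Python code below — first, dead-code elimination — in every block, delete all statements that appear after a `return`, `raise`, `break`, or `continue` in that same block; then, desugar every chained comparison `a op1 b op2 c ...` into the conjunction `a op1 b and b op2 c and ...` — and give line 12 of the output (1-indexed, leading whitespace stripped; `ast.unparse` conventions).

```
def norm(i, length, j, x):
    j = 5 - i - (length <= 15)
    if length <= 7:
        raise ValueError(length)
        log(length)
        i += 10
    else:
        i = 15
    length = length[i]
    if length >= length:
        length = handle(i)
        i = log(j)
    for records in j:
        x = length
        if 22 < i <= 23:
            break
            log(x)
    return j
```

Transformed code:
def norm(i, length, j, x):
    j = 5 - i - (length <= 15)
    if length <= 7:
        raise ValueError(length)
    else:
        i = 15
    length = length[i]
    if length >= length:
        length = handle(i)
        i = log(j)
    for records in j:
        x = length
        if 22 < i and i <= 23:
            break
    return j

x = length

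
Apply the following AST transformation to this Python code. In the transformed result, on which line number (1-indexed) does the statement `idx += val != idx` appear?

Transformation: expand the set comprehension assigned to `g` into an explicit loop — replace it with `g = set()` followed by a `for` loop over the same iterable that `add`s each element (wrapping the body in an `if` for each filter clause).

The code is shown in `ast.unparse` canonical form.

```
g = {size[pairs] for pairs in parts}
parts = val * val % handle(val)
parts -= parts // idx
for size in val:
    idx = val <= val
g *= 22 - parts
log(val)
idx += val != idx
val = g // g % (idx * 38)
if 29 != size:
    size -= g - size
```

Transformed code:
g = set()
for pairs in parts:
    g.add(size[pairs])
parts = val * val % handle(val)
parts -= parts // idx
for size in val:
    idx = val <= val
g *= 22 - parts
log(val)
idx += val != idx
val = g // g % (idx * 38)
if 29 != size:
    size -= g - size

10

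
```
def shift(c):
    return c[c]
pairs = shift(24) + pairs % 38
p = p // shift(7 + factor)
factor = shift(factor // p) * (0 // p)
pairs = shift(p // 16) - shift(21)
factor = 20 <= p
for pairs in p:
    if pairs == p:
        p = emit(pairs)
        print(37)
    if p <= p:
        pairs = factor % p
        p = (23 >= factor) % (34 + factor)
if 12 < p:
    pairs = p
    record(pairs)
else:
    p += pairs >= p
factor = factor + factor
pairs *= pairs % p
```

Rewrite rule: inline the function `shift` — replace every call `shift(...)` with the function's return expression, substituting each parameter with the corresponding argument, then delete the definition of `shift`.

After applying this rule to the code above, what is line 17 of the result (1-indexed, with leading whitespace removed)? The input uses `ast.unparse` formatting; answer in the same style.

Transformed code:
pairs = 24[24] + pairs % 38
p = p // (7 + factor)[7 + factor]
factor = (factor // p)[factor // p] * (0 // p)
pairs = (p // 16)[p // 16] - 21[21]
factor = 20 <= p
for pairs in p:
    if pairs == p:
        p = emit(pairs)
        print(37)
    if p <= p:
        pairs = factor % p
        p = (23 >= factor) % (34 + factor)
if 12 < p:
    pairs = p
    record(pairs)
else:
    p += pairs >= p
factor = factor + factor
pairs *= pairs % p

p += pairs >= p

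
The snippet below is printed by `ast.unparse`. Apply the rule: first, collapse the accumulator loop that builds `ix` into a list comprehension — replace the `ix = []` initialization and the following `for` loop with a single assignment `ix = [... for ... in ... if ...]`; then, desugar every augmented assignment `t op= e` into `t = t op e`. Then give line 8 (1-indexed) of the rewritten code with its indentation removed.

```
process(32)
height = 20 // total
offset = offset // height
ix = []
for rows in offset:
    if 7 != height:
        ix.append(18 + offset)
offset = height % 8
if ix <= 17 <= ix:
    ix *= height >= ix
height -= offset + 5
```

height = height - (offset + 5)

Transformed code:
process(32)
height = 20 // total
offset = offset // height
ix = [18 + offset for rows in offset if 7 != height]
offset = height % 8
if ix <= 17 <= ix:
    ix = ix * (height >= ix)
height = height - (offset + 5)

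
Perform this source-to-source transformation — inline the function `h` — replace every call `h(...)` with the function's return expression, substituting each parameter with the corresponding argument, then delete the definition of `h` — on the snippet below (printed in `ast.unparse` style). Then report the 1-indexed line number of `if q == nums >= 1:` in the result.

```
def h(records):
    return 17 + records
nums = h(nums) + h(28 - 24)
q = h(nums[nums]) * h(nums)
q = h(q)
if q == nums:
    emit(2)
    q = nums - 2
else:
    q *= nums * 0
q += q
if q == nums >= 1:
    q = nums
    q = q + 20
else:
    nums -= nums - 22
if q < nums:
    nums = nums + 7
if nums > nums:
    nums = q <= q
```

Transformed code:
nums = 17 + nums + (17 + (28 - 24))
q = (17 + nums[nums]) * (17 + nums)
q = 17 + q
if q == nums:
    emit(2)
    q = nums - 2
else:
    q *= nums * 0
q += q
if q == nums >= 1:
    q = nums
    q = q + 20
else:
    nums -= nums - 22
if q < nums:
    nums = nums + 7
if nums > nums:
    nums = q <= q

10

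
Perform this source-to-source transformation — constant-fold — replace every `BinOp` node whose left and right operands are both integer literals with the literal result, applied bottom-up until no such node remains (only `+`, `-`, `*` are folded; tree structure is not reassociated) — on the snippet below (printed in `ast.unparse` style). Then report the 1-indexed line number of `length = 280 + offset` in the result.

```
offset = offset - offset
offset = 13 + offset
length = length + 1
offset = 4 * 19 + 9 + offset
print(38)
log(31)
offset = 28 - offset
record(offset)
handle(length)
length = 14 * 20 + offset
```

Transformed code:
offset = offset - offset
offset = 13 + offset
length = length + 1
offset = 85 + offset
print(38)
log(31)
offset = 28 - offset
record(offset)
handle(length)
length = 280 + offset

10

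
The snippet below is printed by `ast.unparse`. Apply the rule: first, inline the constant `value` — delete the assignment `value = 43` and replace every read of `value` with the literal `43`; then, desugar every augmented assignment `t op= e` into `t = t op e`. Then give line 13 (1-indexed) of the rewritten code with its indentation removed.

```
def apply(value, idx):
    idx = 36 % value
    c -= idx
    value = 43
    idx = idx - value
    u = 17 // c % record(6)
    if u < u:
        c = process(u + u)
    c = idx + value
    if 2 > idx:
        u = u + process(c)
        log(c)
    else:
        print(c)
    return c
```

print(c)

Transformed code:
def apply(value, idx):
    idx = 36 % 43
    c = c - idx
    idx = idx - 43
    u = 17 // c % record(6)
    if u < u:
        c = process(u + u)
    c = idx + 43
    if 2 > idx:
        u = u + process(c)
        log(c)
    else:
        print(c)
    return c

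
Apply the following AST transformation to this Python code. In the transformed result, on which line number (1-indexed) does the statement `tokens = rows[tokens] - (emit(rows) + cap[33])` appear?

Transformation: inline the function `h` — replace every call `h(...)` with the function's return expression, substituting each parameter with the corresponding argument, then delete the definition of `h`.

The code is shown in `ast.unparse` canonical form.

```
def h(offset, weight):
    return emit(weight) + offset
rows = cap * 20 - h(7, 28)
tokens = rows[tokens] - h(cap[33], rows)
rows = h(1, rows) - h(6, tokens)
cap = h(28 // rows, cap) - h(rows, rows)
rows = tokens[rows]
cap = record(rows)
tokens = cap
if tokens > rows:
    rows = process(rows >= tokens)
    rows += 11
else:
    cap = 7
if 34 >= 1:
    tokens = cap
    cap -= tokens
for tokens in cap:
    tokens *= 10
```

Transformed code:
rows = cap * 20 - (emit(28) + 7)
tokens = rows[tokens] - (emit(rows) + cap[33])
rows = emit(rows) + 1 - (emit(tokens) + 6)
cap = emit(cap) + 28 // rows - (emit(rows) + rows)
rows = tokens[rows]
cap = record(rows)
tokens = cap
if tokens > rows:
    rows = process(rows >= tokens)
    rows += 11
else:
    cap = 7
if 34 >= 1:
    tokens = cap
    cap -= tokens
for tokens in cap:
    tokens *= 10

2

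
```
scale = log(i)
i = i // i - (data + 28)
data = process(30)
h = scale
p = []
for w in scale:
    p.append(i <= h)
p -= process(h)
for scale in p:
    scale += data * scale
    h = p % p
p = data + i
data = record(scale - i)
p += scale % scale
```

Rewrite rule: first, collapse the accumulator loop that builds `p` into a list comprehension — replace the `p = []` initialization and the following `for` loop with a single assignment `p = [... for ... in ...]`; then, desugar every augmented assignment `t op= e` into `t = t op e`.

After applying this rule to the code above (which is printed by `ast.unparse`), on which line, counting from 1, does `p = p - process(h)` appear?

6

Transformed code:
scale = log(i)
i = i // i - (data + 28)
data = process(30)
h = scale
p = [i <= h for w in scale]
p = p - process(h)
for scale in p:
    scale = scale + data * scale
    h = p % p
p = data + i
data = record(scale - i)
p = p + scale % scale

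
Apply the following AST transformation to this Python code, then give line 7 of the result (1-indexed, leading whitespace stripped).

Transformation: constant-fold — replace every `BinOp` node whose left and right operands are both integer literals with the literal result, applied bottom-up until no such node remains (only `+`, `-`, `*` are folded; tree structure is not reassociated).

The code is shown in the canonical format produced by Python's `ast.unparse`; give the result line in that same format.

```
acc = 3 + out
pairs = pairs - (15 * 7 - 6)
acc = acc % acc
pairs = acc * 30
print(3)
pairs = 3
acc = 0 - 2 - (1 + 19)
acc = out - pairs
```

acc = -22

Transformed code:
acc = 3 + out
pairs = pairs - 99
acc = acc % acc
pairs = acc * 30
print(3)
pairs = 3
acc = -22
acc = out - pairs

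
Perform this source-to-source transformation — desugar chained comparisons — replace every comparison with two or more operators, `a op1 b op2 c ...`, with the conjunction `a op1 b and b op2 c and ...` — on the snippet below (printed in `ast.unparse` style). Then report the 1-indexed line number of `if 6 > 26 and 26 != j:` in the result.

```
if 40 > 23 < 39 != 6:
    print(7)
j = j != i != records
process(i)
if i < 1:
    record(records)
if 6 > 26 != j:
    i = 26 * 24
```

Transformed code:
if 40 > 23 and 23 < 39 and (39 != 6):
    print(7)
j = j != i and i != records
process(i)
if i < 1:
    record(records)
if 6 > 26 and 26 != j:
    i = 26 * 24

7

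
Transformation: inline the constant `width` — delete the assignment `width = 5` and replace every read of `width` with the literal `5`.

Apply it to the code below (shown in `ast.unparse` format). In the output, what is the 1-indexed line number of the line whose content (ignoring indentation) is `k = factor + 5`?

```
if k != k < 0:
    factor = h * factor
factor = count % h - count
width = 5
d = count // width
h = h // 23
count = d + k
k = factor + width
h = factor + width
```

Transformed code:
if k != k < 0:
    factor = h * factor
factor = count % h - count
d = count // 5
h = h // 23
count = d + k
k = factor + 5
h = factor + 5

7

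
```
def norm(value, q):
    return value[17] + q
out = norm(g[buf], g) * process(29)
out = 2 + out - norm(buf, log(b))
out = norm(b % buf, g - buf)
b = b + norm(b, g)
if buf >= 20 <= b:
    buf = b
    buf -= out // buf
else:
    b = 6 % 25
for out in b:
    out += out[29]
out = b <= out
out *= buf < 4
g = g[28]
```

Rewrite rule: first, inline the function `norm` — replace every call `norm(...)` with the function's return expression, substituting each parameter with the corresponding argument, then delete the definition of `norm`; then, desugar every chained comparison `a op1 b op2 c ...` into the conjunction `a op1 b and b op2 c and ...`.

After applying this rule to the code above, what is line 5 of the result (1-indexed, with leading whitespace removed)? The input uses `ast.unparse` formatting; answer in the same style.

Transformed code:
out = (g[buf][17] + g) * process(29)
out = 2 + out - (buf[17] + log(b))
out = (b % buf)[17] + (g - buf)
b = b + (b[17] + g)
if buf >= 20 and 20 <= b:
    buf = b
    buf -= out // buf
else:
    b = 6 % 25
for out in b:
    out += out[29]
out = b <= out
out *= buf < 4
g = g[28]

if buf >= 20 and 20 <= b:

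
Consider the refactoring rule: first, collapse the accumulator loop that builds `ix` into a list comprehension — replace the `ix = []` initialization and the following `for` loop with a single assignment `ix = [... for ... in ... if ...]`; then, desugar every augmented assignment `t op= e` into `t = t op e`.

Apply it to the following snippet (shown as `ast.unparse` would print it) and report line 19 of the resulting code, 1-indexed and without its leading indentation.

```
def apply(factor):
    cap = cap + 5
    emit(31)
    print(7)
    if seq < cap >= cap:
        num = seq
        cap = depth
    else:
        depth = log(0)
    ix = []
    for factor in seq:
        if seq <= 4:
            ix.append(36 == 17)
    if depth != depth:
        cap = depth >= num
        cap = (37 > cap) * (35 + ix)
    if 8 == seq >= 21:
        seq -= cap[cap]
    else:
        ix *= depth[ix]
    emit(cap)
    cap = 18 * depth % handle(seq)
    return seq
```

Transformed code:
def apply(factor):
    cap = cap + 5
    emit(31)
    print(7)
    if seq < cap >= cap:
        num = seq
        cap = depth
    else:
        depth = log(0)
    ix = [36 == 17 for factor in seq if seq <= 4]
    if depth != depth:
        cap = depth >= num
        cap = (37 > cap) * (35 + ix)
    if 8 == seq >= 21:
        seq = seq - cap[cap]
    else:
        ix = ix * depth[ix]
    emit(cap)
    cap = 18 * depth % handle(seq)
    return seq

cap = 18 * depth % handle(seq)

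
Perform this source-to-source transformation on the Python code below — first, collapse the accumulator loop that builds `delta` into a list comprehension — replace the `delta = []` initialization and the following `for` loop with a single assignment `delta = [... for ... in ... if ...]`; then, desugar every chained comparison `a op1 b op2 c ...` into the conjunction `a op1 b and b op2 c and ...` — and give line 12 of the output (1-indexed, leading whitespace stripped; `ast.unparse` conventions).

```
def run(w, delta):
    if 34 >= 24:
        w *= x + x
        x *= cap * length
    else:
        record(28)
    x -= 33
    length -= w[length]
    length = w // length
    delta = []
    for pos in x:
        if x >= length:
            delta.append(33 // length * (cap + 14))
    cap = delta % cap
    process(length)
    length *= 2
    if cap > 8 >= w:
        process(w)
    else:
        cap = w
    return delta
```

Transformed code:
def run(w, delta):
    if 34 >= 24:
        w *= x + x
        x *= cap * length
    else:
        record(28)
    x -= 33
    length -= w[length]
    length = w // length
    delta = [33 // length * (cap + 14) for pos in x if x >= length]
    cap = delta % cap
    process(length)
    length *= 2
    if cap > 8 and 8 >= w:
        process(w)
    else:
        cap = w
    return delta

process(length)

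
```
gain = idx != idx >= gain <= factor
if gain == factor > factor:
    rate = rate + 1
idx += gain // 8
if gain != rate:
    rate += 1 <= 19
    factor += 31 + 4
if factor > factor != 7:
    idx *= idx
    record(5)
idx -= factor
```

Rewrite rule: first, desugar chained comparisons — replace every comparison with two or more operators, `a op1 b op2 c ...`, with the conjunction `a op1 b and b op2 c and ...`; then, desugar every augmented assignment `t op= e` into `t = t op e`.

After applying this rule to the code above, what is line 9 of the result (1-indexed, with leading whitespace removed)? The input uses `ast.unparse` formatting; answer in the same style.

idx = idx * idx

Transformed code:
gain = idx != idx and idx >= gain and (gain <= factor)
if gain == factor and factor > factor:
    rate = rate + 1
idx = idx + gain // 8
if gain != rate:
    rate = rate + (1 <= 19)
    factor = factor + (31 + 4)
if factor > factor and factor != 7:
    idx = idx * idx
    record(5)
idx = idx - factor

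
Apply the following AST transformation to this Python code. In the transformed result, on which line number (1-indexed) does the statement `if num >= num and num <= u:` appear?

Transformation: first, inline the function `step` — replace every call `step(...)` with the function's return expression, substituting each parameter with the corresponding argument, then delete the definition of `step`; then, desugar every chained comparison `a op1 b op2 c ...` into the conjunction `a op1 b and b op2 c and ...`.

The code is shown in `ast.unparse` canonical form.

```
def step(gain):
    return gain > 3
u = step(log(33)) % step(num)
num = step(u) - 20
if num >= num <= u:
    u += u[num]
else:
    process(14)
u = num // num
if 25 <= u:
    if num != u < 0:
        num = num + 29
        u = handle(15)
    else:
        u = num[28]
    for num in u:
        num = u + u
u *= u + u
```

3

Transformed code:
u = (log(33) > 3) % (num > 3)
num = (u > 3) - 20
if num >= num and num <= u:
    u += u[num]
else:
    process(14)
u = num // num
if 25 <= u:
    if num != u and u < 0:
        num = num + 29
        u = handle(15)
    else:
        u = num[28]
    for num in u:
        num = u + u
u *= u + u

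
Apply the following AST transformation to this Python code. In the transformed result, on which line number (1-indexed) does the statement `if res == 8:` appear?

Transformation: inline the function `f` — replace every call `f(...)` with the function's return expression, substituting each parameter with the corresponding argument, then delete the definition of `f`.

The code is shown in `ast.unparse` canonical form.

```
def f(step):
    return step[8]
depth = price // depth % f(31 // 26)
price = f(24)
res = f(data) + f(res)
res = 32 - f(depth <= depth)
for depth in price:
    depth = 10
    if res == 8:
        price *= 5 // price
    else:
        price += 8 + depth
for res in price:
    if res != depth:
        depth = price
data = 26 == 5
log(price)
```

Transformed code:
depth = price // depth % (31 // 26)[8]
price = 24[8]
res = data[8] + res[8]
res = 32 - (depth <= depth)[8]
for depth in price:
    depth = 10
    if res == 8:
        price *= 5 // price
    else:
        price += 8 + depth
for res in price:
    if res != depth:
        depth = price
data = 26 == 5
log(price)

7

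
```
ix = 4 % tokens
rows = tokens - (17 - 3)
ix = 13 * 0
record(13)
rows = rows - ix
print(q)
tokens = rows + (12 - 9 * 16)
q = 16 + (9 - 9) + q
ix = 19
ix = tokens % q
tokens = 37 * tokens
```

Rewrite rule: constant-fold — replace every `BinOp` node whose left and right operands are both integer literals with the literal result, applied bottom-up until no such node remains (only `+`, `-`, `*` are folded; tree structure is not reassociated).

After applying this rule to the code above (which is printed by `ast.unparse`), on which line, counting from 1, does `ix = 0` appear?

3

Transformed code:
ix = 4 % tokens
rows = tokens - 14
ix = 0
record(13)
rows = rows - ix
print(q)
tokens = rows + -132
q = 16 + q
ix = 19
ix = tokens % q
tokens = 37 * tokens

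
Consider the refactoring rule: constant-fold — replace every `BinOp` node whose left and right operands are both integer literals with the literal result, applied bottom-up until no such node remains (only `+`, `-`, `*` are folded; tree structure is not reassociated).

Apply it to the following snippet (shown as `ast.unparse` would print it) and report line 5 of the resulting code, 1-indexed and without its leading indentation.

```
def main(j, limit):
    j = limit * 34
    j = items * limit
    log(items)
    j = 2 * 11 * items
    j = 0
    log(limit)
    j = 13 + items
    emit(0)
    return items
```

Transformed code:
def main(j, limit):
    j = limit * 34
    j = items * limit
    log(items)
    j = 22 * items
    j = 0
    log(limit)
    j = 13 + items
    emit(0)
    return items

j = 22 * items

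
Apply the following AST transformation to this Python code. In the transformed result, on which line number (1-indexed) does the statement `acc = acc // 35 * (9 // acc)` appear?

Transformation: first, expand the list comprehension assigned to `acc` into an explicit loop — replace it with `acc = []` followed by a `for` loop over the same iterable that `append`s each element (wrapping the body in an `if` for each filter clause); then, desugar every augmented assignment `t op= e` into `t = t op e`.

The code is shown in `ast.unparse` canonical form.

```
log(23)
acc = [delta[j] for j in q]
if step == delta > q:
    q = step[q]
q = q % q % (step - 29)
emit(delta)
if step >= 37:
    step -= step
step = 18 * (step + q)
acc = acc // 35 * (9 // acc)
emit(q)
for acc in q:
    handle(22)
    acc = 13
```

Transformed code:
log(23)
acc = []
for j in q:
    acc.append(delta[j])
if step == delta > q:
    q = step[q]
q = q % q % (step - 29)
emit(delta)
if step >= 37:
    step = step - step
step = 18 * (step + q)
acc = acc // 35 * (9 // acc)
emit(q)
for acc in q:
    handle(22)
    acc = 13

12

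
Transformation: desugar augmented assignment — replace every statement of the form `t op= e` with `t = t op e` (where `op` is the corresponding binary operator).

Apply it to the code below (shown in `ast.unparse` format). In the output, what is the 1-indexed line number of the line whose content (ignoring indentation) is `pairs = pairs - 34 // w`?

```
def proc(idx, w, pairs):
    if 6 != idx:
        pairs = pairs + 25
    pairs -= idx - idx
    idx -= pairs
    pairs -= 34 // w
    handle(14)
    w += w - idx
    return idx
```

6

Transformed code:
def proc(idx, w, pairs):
    if 6 != idx:
        pairs = pairs + 25
    pairs = pairs - (idx - idx)
    idx = idx - pairs
    pairs = pairs - 34 // w
    handle(14)
    w = w + (w - idx)
    return idx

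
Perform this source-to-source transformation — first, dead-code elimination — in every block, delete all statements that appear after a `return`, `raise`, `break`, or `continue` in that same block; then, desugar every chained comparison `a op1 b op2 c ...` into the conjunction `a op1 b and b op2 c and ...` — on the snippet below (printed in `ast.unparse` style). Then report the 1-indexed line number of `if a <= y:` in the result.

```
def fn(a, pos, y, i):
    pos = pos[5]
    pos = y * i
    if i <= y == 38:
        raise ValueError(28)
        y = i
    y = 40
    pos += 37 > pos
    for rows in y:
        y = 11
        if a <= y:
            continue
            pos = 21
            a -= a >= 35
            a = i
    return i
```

Transformed code:
def fn(a, pos, y, i):
    pos = pos[5]
    pos = y * i
    if i <= y and y == 38:
        raise ValueError(28)
    y = 40
    pos += 37 > pos
    for rows in y:
        y = 11
        if a <= y:
            continue
    return i

10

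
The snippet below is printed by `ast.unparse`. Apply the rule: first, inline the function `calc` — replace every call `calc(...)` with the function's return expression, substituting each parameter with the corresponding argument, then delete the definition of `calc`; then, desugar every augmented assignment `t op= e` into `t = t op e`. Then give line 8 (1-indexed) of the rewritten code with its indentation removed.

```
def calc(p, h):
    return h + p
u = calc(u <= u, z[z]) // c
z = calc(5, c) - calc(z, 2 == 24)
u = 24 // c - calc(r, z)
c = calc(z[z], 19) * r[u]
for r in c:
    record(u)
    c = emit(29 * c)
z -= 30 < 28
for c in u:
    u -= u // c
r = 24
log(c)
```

Transformed code:
u = (z[z] + (u <= u)) // c
z = c + 5 - ((2 == 24) + z)
u = 24 // c - (z + r)
c = (19 + z[z]) * r[u]
for r in c:
    record(u)
    c = emit(29 * c)
z = z - (30 < 28)
for c in u:
    u = u - u // c
r = 24
log(c)

z = z - (30 < 28)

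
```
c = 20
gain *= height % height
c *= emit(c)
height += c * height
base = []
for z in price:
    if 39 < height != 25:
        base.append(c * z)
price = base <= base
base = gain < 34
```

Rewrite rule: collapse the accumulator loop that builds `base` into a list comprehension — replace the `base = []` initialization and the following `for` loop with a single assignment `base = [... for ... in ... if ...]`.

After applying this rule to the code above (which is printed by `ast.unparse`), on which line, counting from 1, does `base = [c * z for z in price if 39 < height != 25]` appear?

Transformed code:
c = 20
gain *= height % height
c *= emit(c)
height += c * height
base = [c * z for z in price if 39 < height != 25]
price = base <= base
base = gain < 34

5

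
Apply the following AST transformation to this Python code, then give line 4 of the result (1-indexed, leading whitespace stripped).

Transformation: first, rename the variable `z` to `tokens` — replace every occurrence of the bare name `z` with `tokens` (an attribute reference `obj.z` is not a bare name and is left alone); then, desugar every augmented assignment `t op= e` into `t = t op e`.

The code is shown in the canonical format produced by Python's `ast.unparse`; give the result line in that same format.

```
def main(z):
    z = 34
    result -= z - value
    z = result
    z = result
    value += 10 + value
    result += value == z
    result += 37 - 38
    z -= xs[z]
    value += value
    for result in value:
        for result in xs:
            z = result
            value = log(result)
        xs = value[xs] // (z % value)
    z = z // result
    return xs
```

Transformed code:
def main(tokens):
    tokens = 34
    result = result - (tokens - value)
    tokens = result
    tokens = result
    value = value + (10 + value)
    result = result + (value == tokens)
    result = result + (37 - 38)
    tokens = tokens - xs[tokens]
    value = value + value
    for result in value:
        for result in xs:
            tokens = result
            value = log(result)
        xs = value[xs] // (tokens % value)
    tokens = tokens // result
    return xs

tokens = result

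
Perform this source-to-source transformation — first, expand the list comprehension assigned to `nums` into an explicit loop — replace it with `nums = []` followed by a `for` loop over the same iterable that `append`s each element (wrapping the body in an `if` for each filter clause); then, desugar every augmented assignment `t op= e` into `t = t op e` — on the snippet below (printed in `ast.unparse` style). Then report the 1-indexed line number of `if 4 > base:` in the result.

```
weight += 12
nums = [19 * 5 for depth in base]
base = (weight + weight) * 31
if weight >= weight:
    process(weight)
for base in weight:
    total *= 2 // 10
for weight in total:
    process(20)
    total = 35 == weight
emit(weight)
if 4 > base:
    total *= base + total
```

Transformed code:
weight = weight + 12
nums = []
for depth in base:
    nums.append(19 * 5)
base = (weight + weight) * 31
if weight >= weight:
    process(weight)
for base in weight:
    total = total * (2 // 10)
for weight in total:
    process(20)
    total = 35 == weight
emit(weight)
if 4 > base:
    total = total * (base + total)

14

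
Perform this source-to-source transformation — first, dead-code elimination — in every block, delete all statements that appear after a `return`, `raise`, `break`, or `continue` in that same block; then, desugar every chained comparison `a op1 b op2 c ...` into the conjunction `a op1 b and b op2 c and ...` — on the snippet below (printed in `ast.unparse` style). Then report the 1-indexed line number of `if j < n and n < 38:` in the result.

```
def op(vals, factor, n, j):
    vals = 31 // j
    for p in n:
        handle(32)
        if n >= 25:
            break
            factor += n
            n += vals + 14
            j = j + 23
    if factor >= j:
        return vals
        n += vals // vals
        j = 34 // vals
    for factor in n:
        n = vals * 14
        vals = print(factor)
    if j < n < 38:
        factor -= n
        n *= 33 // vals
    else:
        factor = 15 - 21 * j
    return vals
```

Transformed code:
def op(vals, factor, n, j):
    vals = 31 // j
    for p in n:
        handle(32)
        if n >= 25:
            break
    if factor >= j:
        return vals
    for factor in n:
        n = vals * 14
        vals = print(factor)
    if j < n and n < 38:
        factor -= n
        n *= 33 // vals
    else:
        factor = 15 - 21 * j
    return vals

12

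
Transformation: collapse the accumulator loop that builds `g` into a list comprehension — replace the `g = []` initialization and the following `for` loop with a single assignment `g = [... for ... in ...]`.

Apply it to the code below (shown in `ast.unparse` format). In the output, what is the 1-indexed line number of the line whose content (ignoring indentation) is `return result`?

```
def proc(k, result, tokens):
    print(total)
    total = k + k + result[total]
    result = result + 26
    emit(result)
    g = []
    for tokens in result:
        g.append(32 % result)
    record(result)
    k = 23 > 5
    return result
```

Transformed code:
def proc(k, result, tokens):
    print(total)
    total = k + k + result[total]
    result = result + 26
    emit(result)
    g = [32 % result for tokens in result]
    record(result)
    k = 23 > 5
    return result

9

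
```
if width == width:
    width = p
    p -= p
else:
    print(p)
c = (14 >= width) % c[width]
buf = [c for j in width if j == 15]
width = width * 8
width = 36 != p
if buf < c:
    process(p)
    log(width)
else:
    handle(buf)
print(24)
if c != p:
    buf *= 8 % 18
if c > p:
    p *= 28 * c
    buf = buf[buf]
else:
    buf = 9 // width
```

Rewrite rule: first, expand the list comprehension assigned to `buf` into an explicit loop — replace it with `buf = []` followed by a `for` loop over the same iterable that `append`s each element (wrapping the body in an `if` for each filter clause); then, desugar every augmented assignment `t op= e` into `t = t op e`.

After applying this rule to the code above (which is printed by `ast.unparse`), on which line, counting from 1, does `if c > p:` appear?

21

Transformed code:
if width == width:
    width = p
    p = p - p
else:
    print(p)
c = (14 >= width) % c[width]
buf = []
for j in width:
    if j == 15:
        buf.append(c)
width = width * 8
width = 36 != p
if buf < c:
    process(p)
    log(width)
else:
    handle(buf)
print(24)
if c != p:
    buf = buf * (8 % 18)
if c > p:
    p = p * (28 * c)
    buf = buf[buf]
else:
    buf = 9 // width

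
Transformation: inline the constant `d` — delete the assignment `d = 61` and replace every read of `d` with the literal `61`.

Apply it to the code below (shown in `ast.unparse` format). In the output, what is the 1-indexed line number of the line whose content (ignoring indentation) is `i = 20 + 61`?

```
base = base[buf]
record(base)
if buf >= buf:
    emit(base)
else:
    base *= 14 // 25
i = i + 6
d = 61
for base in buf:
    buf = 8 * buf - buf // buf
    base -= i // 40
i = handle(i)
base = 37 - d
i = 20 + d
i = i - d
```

13

Transformed code:
base = base[buf]
record(base)
if buf >= buf:
    emit(base)
else:
    base *= 14 // 25
i = i + 6
for base in buf:
    buf = 8 * buf - buf // buf
    base -= i // 40
i = handle(i)
base = 37 - 61
i = 20 + 61
i = i - 61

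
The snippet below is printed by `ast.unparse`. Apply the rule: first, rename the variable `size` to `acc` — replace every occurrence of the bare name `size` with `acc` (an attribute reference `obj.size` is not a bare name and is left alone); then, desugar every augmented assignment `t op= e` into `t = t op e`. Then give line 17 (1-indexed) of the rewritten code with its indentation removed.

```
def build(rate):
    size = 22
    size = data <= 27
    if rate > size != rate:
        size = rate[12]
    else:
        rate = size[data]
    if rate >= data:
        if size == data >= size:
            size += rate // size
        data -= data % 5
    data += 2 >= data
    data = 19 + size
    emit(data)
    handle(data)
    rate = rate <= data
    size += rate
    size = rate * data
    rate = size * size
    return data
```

Transformed code:
def build(rate):
    acc = 22
    acc = data <= 27
    if rate > acc != rate:
        acc = rate[12]
    else:
        rate = acc[data]
    if rate >= data:
        if acc == data >= acc:
            acc = acc + rate // acc
        data = data - data % 5
    data = data + (2 >= data)
    data = 19 + acc
    emit(data)
    handle(data)
    rate = rate <= data
    acc = acc + rate
    acc = rate * data
    rate = acc * acc
    return data

acc = acc + rate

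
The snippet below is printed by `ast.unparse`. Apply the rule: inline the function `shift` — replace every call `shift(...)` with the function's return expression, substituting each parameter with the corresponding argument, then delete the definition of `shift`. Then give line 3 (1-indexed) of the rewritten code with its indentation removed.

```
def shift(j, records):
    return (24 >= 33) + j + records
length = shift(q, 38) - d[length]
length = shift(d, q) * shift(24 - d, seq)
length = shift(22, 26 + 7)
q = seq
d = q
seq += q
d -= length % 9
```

Transformed code:
length = (24 >= 33) + q + 38 - d[length]
length = ((24 >= 33) + d + q) * ((24 >= 33) + (24 - d) + seq)
length = (24 >= 33) + 22 + (26 + 7)
q = seq
d = q
seq += q
d -= length % 9

length = (24 >= 33) + 22 + (26 + 7)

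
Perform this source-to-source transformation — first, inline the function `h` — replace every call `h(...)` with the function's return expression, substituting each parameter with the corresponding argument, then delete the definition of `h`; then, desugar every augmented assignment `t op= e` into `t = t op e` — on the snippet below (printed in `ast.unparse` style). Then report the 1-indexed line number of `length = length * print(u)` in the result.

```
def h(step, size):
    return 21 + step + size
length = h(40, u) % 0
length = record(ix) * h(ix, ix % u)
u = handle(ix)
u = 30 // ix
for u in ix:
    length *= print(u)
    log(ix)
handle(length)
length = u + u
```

Transformed code:
length = (21 + 40 + u) % 0
length = record(ix) * (21 + ix + ix % u)
u = handle(ix)
u = 30 // ix
for u in ix:
    length = length * print(u)
    log(ix)
handle(length)
length = u + u

6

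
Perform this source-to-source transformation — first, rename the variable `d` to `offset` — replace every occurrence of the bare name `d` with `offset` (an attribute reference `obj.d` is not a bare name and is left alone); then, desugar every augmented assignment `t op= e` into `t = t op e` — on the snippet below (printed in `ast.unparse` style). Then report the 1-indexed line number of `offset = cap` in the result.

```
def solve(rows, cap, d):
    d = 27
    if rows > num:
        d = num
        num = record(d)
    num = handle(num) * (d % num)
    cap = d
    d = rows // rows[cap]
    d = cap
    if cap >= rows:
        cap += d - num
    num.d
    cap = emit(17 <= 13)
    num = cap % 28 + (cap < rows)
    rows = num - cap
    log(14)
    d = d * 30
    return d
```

9

Transformed code:
def solve(rows, cap, offset):
    offset = 27
    if rows > num:
        offset = num
        num = record(offset)
    num = handle(num) * (offset % num)
    cap = offset
    offset = rows // rows[cap]
    offset = cap
    if cap >= rows:
        cap = cap + (offset - num)
    num.d
    cap = emit(17 <= 13)
    num = cap % 28 + (cap < rows)
    rows = num - cap
    log(14)
    offset = offset * 30
    return offset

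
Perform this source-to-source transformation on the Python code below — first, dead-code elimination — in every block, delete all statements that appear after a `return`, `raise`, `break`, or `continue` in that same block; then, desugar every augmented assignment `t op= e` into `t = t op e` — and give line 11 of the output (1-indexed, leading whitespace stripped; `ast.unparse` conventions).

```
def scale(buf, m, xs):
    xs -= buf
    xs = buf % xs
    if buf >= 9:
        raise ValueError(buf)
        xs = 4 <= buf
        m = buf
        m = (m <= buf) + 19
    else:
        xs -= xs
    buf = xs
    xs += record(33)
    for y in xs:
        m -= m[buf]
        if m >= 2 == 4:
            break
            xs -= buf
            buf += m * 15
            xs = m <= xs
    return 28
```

m = m - m[buf]

Transformed code:
def scale(buf, m, xs):
    xs = xs - buf
    xs = buf % xs
    if buf >= 9:
        raise ValueError(buf)
    else:
        xs = xs - xs
    buf = xs
    xs = xs + record(33)
    for y in xs:
        m = m - m[buf]
        if m >= 2 == 4:
            break
    return 28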